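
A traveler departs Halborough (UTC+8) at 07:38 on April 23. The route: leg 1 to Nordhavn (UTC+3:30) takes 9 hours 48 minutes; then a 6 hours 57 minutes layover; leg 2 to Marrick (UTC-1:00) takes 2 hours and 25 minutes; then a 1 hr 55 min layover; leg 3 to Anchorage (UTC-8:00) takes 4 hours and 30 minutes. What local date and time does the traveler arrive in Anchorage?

Convert departure to UTC: 07:38 − 8:00 = 23:38 UTC on Apr 22.
Add 9 hours and 48 minutes leg 1 → 09:26 UTC (Apr 23).
Add 6 hours 57 minutes layover in Nordhavn → 16:23 UTC.
Add 2 hours 25 minutes leg 2 → 18:48 UTC.
Add 1 hour 55 minutes layover in Marrick → 20:43 UTC.
Add 4 hours and 30 minutes leg 3 → 01:13 UTC (Apr 24).
Anchorage is UTC−8:00, so local arrival = 01:13 − 8:00 = 17:13 on Apr 23.

17:13 on April 23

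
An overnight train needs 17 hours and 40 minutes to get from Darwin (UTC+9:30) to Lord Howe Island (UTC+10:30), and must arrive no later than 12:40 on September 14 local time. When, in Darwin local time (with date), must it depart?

18:00 on September 13

Target arrival in UTC: 12:40 − 10:30 = 02:10 on Sep 14.
Subtract 17 hours and 40 minutes → departure 08:30 UTC on Sep 13.
Darwin is UTC+9:30: 08:30 + 9:30 = 18:00 on Sep 13.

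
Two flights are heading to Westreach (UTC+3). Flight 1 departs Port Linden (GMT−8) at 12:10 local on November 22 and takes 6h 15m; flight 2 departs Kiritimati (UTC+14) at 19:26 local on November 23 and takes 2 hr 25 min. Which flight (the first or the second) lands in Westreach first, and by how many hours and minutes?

the first, by 5 hours 26 minutes

Flight 1 in UTC: 12:10 + 8:00 = 20:10 on Nov 22.
+6 hours 15 minutes → arrive 02:25 UTC on Nov 23.
Flight 2 in UTC: 19:26 − 14:00 = 05:26 on Nov 23.
+2 hours 25 minutes → arrive 07:51 UTC on Nov 23.
Flight 1 lands earlier by 5 hours 26 minutes.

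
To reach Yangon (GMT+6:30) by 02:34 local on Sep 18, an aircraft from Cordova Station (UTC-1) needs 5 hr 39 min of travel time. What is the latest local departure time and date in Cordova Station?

13:25 on September 17

Target arrival in UTC: 02:34 − 6:30 = 20:04 on Sep 17.
Subtract 5 hours 39 minutes → departure 14:25 UTC on Sep 17.
Cordova Station is UTC−1:00: 14:25 − 1:00 = 13:25 on Sep 17.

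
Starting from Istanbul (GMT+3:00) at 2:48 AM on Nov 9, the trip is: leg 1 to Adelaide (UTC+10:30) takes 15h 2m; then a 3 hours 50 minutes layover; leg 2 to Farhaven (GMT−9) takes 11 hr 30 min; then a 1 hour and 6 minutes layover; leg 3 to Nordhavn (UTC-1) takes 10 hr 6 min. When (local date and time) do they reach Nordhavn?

4:22 PM on November 10

Convert departure to UTC: 2:48 AM − 3:00 = 11:48 PM UTC on Nov 8.
Add 15 hours 2 minutes leg 1 → 2:50 PM UTC (Nov 9).
Add 3 hours 50 minutes layover in Adelaide → 6:40 PM UTC.
Add 11 hours and 30 minutes leg 2 → 6:10 AM UTC (Nov 10).
Add 1 hour and 6 minutes layover in Farhaven → 7:16 AM UTC.
Add 10 hours 6 minutes leg 3 → 5:22 PM UTC.
Nordhavn is UTC−1:00, so local arrival = 5:22 PM − 1:00 = 4:22 PM on Nov 10.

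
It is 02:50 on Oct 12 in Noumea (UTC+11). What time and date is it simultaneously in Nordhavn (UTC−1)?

In UTC: 02:50 − 11:00 = 15:50 on Oct 11.
Nordhavn is UTC−1:00: 15:50 − 1:00 = 14:50 on Oct 11.

14:50 on Oct 11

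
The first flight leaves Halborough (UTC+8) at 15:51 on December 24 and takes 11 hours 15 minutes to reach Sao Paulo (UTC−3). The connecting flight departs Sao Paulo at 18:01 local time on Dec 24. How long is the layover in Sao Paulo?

Convert departure to UTC: 15:51 − 8:00 = 07:51 UTC on Dec 24.
Add 11 hours 15 minutes flight time → 19:06 UTC.
Sao Paulo is UTC−3:00, so local arrival = 19:06 − 3:00 = 16:06 on Dec 24.
Layover = 18:01 − 16:06 = 1 hour 55 minutes.

1 hour 55 minutes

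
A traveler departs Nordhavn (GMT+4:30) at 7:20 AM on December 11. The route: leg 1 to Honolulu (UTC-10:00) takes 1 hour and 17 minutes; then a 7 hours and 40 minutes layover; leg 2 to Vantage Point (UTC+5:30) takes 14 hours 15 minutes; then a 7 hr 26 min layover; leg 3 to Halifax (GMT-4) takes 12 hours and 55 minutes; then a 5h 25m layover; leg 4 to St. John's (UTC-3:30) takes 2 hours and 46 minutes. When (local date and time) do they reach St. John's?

3:04 AM on Dec 13

Convert departure to UTC: 7:20 AM − 4:30 = 2:50 AM UTC on Dec 11.
Add 1 hour 17 minutes leg 1 → 4:07 AM UTC.
Add 7 hours and 40 minutes layover in Honolulu → 11:47 AM UTC.
Add 14 hours 15 minutes leg 2 → 2:02 AM UTC (Dec 12).
Add 7 hours and 26 minutes layover in Vantage Point → 9:28 AM UTC.
Add 12 hours 55 minutes leg 3 → 10:23 PM UTC.
Add 5 hours 25 minutes layover in Halifax → 3:48 AM UTC (Dec 13).
Add 2 hours and 46 minutes leg 4 → 6:34 AM UTC.
St. John's is UTC−3:30, so local arrival = 6:34 AM − 3:30 = 3:04 AM on Dec 13.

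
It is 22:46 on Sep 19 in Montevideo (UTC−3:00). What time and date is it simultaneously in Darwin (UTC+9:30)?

In UTC: 22:46 + 3:00 = 01:46 on Sep 20.
Darwin is UTC+9:30: 01:46 + 9:30 = 11:16 on Sep 20.

11:16 on Sep 20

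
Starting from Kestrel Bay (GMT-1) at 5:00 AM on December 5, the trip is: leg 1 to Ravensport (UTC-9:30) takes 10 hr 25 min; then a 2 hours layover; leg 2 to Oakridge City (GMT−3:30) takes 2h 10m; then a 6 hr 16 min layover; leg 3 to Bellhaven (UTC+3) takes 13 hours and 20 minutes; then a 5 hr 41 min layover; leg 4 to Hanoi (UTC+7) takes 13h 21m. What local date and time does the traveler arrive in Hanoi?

6:13 PM on December 7

Convert departure to UTC: 5:00 AM + 1:00 = 6:00 AM UTC on Dec 5.
Add 10 hours and 25 minutes leg 1 → 4:25 PM UTC.
Add 2 hours layover in Ravensport → 6:25 PM UTC.
Add 2 hours 10 minutes leg 2 → 8:35 PM UTC.
Add 6 hours and 16 minutes layover in Oakridge City → 2:51 AM UTC (Dec 6).
Add 13 hours and 20 minutes leg 3 → 4:11 PM UTC.
Add 5 hours and 41 minutes layover in Bellhaven → 9:52 PM UTC.
Add 13 hours and 21 minutes leg 4 → 11:13 AM UTC (Dec 7).
Hanoi is UTC+7:00, so local arrival = 11:13 AM + 7:00 = 6:13 PM on Dec 7.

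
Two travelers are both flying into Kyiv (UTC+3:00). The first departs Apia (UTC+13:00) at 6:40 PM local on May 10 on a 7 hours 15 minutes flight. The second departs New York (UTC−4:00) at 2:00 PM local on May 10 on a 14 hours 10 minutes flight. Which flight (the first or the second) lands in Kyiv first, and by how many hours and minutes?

Flight 1 in UTC: 6:40 PM − 13:00 = 5:40 AM on May 10.
+7 hours 15 minutes → arrive 12:55 PM UTC on May 10.
Flight 2 in UTC: 2:00 PM + 4:00 = 6:00 PM on May 10.
+14 hours and 10 minutes → arrive 8:10 AM UTC on May 11.
Flight 1 lands earlier by 19 hours 15 minutes.

the first, by 19 hours 15 minutes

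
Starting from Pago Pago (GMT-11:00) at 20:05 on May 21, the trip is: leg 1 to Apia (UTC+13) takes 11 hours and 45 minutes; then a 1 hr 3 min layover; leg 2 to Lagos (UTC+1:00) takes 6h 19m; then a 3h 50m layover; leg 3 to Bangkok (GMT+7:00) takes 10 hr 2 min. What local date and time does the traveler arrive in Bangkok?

Convert departure to UTC: 20:05 + 11:00 = 07:05 UTC on May 22.
Add 11 hours 45 minutes leg 1 → 18:50 UTC.
Add 1 hour and 3 minutes layover in Apia → 19:53 UTC.
Add 6 hours 19 minutes leg 2 → 02:12 UTC (May 23).
Add 3 hours 50 minutes layover in Lagos → 06:02 UTC.
Add 10 hours 2 minutes leg 3 → 16:04 UTC.
Bangkok is UTC+7:00, so local arrival = 16:04 + 7:00 = 23:04 on May 23.

23:04 on May 23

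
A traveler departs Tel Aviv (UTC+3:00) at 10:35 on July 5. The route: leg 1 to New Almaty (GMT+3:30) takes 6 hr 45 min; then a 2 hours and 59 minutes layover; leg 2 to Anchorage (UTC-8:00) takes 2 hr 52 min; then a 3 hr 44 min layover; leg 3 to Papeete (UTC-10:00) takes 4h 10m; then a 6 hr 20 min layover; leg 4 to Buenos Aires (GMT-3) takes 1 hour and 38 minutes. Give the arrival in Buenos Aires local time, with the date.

09:03 on Jul 6

Convert departure to UTC: 10:35 − 3:00 = 07:35 UTC on Jul 5.
Add 6 hours and 45 minutes leg 1 → 14:20 UTC.
Add 2 hours and 59 minutes layover in New Almaty → 17:19 UTC.
Add 2 hours and 52 minutes leg 2 → 20:11 UTC.
Add 3 hours 44 minutes layover in Anchorage → 23:55 UTC.
Add 4 hours and 10 minutes leg 3 → 04:05 UTC (Jul 6).
Add 6 hours and 20 minutes layover in Papeete → 10:25 UTC.
Add 1 hour and 38 minutes leg 4 → 12:03 UTC.
Buenos Aires is UTC−3:00, so local arrival = 12:03 − 3:00 = 09:03 on Jul 6.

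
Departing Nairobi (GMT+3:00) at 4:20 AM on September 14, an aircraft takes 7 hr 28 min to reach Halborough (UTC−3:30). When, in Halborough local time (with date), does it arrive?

5:18 AM on September 14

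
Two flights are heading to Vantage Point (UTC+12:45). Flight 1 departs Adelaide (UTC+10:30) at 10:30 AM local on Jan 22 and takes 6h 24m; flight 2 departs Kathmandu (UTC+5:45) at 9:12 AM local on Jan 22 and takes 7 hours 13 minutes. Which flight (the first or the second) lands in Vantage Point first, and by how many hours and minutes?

the first, by 4 hours 16 minutes

Flight 1 in UTC: 10:30 AM − 10:30 = 12:00 AM on Jan 22.
+6 hours and 24 minutes → arrive 6:24 AM UTC on Jan 22.
Flight 2 in UTC: 9:12 AM − 5:45 = 3:27 AM on Jan 22.
+7 hours and 13 minutes → arrive 10:40 AM UTC on Jan 22.
Flight 1 lands earlier by 4 hours 16 minutes.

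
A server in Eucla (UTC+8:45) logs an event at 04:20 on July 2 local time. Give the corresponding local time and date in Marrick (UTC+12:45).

In UTC: 04:20 − 8:45 = 19:35 on Jul 1.
Marrick is UTC+12:45: 19:35 + 12:45 = 08:20 on Jul 2.

08:20 on July 2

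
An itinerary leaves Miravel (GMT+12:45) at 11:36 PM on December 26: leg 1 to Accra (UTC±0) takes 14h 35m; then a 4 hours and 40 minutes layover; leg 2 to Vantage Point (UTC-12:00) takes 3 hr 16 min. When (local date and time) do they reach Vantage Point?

9:22 PM on Dec 26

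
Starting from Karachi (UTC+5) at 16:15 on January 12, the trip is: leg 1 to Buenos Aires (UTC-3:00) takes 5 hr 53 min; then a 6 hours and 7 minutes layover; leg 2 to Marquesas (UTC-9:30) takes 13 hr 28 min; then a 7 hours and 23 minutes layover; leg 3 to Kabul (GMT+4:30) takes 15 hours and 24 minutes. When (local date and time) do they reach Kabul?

Convert departure to UTC: 16:15 − 5:00 = 11:15 UTC on Jan 12.
Add 5 hours 53 minutes leg 1 → 17:08 UTC.
Add 6 hours 7 minutes layover in Buenos Aires → 23:15 UTC.
Add 13 hours 28 minutes leg 2 → 12:43 UTC (Jan 13).
Add 7 hours and 23 minutes layover in Marquesas → 20:06 UTC.
Add 15 hours and 24 minutes leg 3 → 11:30 UTC (Jan 14).
Kabul is UTC+4:30, so local arrival = 11:30 + 4:30 = 16:00 on Jan 14.

16:00 on Jan 14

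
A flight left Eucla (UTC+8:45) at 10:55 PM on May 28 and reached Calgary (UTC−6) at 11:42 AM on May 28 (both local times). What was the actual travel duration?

Departure in UTC: 10:55 PM − 8:45 = 2:10 PM on May 28.
Arrival in UTC: 11:42 AM + 6:00 = 5:42 PM on May 28.
Elapsed = 5:42 PM − 2:10 PM = 3 hours 32 minutes.

3 hours 32 minutes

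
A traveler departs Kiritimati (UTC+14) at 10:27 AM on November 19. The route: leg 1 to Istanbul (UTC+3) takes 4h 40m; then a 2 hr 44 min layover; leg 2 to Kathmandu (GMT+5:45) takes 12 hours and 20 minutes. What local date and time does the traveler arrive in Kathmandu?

Convert departure to UTC: 10:27 AM − 14:00 = 8:27 PM UTC on Nov 18.
Add 4 hours 40 minutes leg 1 → 1:07 AM UTC (Nov 19).
Add 2 hours 44 minutes layover in Istanbul → 3:51 AM UTC.
Add 12 hours and 20 minutes leg 2 → 4:11 PM UTC.
Kathmandu is UTC+5:45, so local arrival = 4:11 PM + 5:45 = 9:56 PM on Nov 19.

9:56 PM on November 19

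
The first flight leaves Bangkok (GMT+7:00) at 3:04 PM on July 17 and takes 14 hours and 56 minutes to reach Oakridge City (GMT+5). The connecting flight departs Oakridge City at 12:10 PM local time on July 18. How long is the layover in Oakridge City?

8 hours 10 minutes

Convert departure to UTC: 3:04 PM − 7:00 = 8:04 AM UTC on Jul 17.
Add 14 hours 56 minutes flight time → 11:00 PM UTC.
Oakridge City is UTC+5:00, so local arrival = 11:00 PM + 5:00 = 4:00 AM on Jul 18.
Layover = 12:10 PM − 4:00 AM = 8 hours 10 minutes.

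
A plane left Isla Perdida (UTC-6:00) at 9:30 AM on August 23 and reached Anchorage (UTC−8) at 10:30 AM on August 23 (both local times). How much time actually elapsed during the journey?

Departure in UTC: 9:30 AM + 6:00 = 3:30 PM on Aug 23.
Arrival in UTC: 10:30 AM + 8:00 = 6:30 PM on Aug 23.
Elapsed = 6:30 PM − 3:30 PM = 3 hours.

3 hours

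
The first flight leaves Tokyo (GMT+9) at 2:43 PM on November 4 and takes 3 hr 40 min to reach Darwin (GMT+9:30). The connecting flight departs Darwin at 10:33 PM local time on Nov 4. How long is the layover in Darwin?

3 hours 40 minutes

Convert departure to UTC: 2:43 PM − 9:00 = 5:43 AM UTC on Nov 4.
Add 3 hours 40 minutes flight time → 9:23 AM UTC.
Darwin is UTC+9:30, so local arrival = 9:23 AM + 9:30 = 6:53 PM on Nov 4.
Layover = 10:33 PM − 6:53 PM = 3 hours 40 minutes.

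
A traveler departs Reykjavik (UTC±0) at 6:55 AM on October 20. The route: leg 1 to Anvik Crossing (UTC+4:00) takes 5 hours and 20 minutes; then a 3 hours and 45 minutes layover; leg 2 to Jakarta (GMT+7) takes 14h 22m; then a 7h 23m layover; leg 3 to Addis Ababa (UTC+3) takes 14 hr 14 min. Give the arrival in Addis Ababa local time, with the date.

6:59 AM on October 22

Reykjavik is at UTC+0, so departure is already 6:55 AM UTC on Oct 20.
Add 5 hours 20 minutes leg 1 → 12:15 PM UTC.
Add 3 hours and 45 minutes layover in Anvik Crossing → 4:00 PM UTC.
Add 14 hours 22 minutes leg 2 → 6:22 AM UTC (Oct 21).
Add 7 hours 23 minutes layover in Jakarta → 1:45 PM UTC.
Add 14 hours 14 minutes leg 3 → 3:59 AM UTC (Oct 22).
Addis Ababa is UTC+3:00, so local arrival = 3:59 AM + 3:00 = 6:59 AM on Oct 22.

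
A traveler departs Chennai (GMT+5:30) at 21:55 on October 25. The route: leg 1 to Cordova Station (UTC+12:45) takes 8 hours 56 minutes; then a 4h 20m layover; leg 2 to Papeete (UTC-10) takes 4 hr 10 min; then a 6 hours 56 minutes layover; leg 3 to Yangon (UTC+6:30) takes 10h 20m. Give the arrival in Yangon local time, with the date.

09:37 on Oct 27

Convert departure to UTC: 21:55 − 5:30 = 16:25 UTC on Oct 25.
Add 8 hours 56 minutes leg 1 → 01:21 UTC (Oct 26).
Add 4 hours 20 minutes layover in Cordova Station → 05:41 UTC.
Add 4 hours 10 minutes leg 2 → 09:51 UTC.
Add 6 hours 56 minutes layover in Papeete → 16:47 UTC.
Add 10 hours 20 minutes leg 3 → 03:07 UTC (Oct 27).
Yangon is UTC+6:30, so local arrival = 03:07 + 6:30 = 09:37 on Oct 27.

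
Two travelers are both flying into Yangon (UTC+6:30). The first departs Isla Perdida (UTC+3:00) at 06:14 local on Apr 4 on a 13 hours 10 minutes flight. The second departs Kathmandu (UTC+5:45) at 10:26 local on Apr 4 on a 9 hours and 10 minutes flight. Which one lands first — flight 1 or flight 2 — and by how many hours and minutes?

Flight 1 in UTC: 06:14 − 3:00 = 03:14 on Apr 4.
+13 hours and 10 minutes → arrive 16:24 UTC on Apr 4.
Flight 2 in UTC: 10:26 − 5:45 = 04:41 on Apr 4.
+9 hours and 10 minutes → arrive 13:51 UTC on Apr 4.
Flight 2 lands earlier by 2 hours 33 minutes.

the second, by 2 hours 33 minutes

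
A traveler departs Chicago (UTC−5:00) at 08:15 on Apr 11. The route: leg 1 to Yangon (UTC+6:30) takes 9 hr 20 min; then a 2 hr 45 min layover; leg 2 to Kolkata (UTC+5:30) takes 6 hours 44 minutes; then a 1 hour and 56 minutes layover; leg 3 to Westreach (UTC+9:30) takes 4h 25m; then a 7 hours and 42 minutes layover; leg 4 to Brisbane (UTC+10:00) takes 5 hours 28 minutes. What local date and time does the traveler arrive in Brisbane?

Convert departure to UTC: 08:15 + 5:00 = 13:15 UTC on Apr 11.
Add 9 hours 20 minutes leg 1 → 22:35 UTC.
Add 2 hours and 45 minutes layover in Yangon → 01:20 UTC (Apr 12).
Add 6 hours 44 minutes leg 2 → 08:04 UTC.
Add 1 hour and 56 minutes layover in Kolkata → 10:00 UTC.
Add 4 hours and 25 minutes leg 3 → 14:25 UTC.
Add 7 hours 42 minutes layover in Westreach → 22:07 UTC.
Add 5 hours 28 minutes leg 4 → 03:35 UTC (Apr 13).
Brisbane is UTC+10:00, so local arrival = 03:35 + 10:00 = 13:35 on Apr 13.

13:35 on April 13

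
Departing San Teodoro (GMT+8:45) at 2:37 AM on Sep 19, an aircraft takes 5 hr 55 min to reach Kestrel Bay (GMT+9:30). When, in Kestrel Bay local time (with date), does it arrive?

9:17 AM on Sep 19

Convert departure to UTC: 2:37 AM − 8:45 = 5:52 PM UTC on Sep 18.
Add 5 hours 55 minutes travel time → 11:47 PM UTC.
Kestrel Bay is UTC+9:30, so local arrival = 11:47 PM + 9:30 = 9:17 AM on Sep 19.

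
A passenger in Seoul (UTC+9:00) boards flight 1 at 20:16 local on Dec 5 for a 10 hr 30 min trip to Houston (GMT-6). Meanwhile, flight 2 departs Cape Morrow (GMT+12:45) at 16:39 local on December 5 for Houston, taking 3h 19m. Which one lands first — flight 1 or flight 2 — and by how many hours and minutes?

the second, by 14 hours 33 minutes

Flight 1 in UTC: 20:16 − 9:00 = 11:16 on Dec 5.
+10 hours and 30 minutes → arrive 21:46 UTC on Dec 5.
Flight 2 in UTC: 16:39 − 12:45 = 03:54 on Dec 5.
+3 hours and 19 minutes → arrive 07:13 UTC on Dec 5.
Flight 2 lands earlier by 14 hours 33 minutes.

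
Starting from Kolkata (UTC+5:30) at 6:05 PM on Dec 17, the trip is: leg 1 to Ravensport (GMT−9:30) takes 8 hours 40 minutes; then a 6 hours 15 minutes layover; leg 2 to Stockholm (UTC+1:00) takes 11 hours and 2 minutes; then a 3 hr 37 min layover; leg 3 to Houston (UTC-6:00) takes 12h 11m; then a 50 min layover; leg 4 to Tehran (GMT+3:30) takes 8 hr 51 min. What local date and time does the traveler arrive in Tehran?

Convert departure to UTC: 6:05 PM − 5:30 = 12:35 PM UTC on Dec 17.
Add 8 hours 40 minutes leg 1 → 9:15 PM UTC.
Add 6 hours 15 minutes layover in Ravensport → 3:30 AM UTC (Dec 18).
Add 11 hours and 2 minutes leg 2 → 2:32 PM UTC.
Add 3 hours and 37 minutes layover in Stockholm → 6:09 PM UTC.
Add 12 hours 11 minutes leg 3 → 6:20 AM UTC (Dec 19).
Add 50 minutes layover in Houston → 7:10 AM UTC.
Add 8 hours and 51 minutes leg 4 → 4:01 PM UTC.
Tehran is UTC+3:30, so local arrival = 4:01 PM + 3:30 = 7:31 PM on Dec 19.

7:31 PM on Dec 19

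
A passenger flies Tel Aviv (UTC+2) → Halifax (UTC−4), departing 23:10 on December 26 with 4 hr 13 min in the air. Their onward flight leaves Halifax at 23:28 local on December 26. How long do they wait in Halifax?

Convert departure to UTC: 23:10 − 2:00 = 21:10 UTC on Dec 26.
Add 4 hours 13 minutes flight time → 01:23 UTC (Dec 27).
Halifax is UTC−4:00, so local arrival = 01:23 − 4:00 = 21:23 on Dec 26.
Layover = 23:28 − 21:23 = 2 hours 5 minutes.

2 hours 5 minutes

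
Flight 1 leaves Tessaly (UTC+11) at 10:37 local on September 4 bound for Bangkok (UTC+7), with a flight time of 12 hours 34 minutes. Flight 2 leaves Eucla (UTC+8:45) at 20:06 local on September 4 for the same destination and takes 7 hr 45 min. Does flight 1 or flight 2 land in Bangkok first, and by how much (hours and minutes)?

Flight 1 in UTC: 10:37 − 11:00 = 23:37 on Sep 3.
+12 hours and 34 minutes → arrive 12:11 UTC on Sep 4.
Flight 2 in UTC: 20:06 − 8:45 = 11:21 on Sep 4.
+7 hours and 45 minutes → arrive 19:06 UTC on Sep 4.
Flight 1 lands earlier by 6 hours 55 minutes.

the first, by 6 hours 55 minutes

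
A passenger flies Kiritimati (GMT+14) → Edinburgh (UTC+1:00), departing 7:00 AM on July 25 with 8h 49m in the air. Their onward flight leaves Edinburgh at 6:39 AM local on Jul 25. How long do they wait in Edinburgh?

Convert departure to UTC: 7:00 AM − 14:00 = 5:00 PM UTC on Jul 24.
Add 8 hours and 49 minutes flight time → 1:49 AM UTC (Jul 25).
Edinburgh is UTC+1:00, so local arrival = 1:49 AM + 1:00 = 2:49 AM on Jul 25.
Layover = 6:39 AM − 2:49 AM = 3 hours 50 minutes.

3 hours 50 minutes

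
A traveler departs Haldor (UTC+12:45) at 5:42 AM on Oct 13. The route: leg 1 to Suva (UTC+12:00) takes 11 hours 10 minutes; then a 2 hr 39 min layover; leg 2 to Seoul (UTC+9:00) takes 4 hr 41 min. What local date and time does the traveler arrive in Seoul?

Convert departure to UTC: 5:42 AM − 12:45 = 4:57 PM UTC on Oct 12.
Add 11 hours and 10 minutes leg 1 → 4:07 AM UTC (Oct 13).
Add 2 hours 39 minutes layover in Suva → 6:46 AM UTC.
Add 4 hours and 41 minutes leg 2 → 11:27 AM UTC.
Seoul is UTC+9:00, so local arrival = 11:27 AM + 9:00 = 8:27 PM on Oct 13.

8:27 PM on Oct 13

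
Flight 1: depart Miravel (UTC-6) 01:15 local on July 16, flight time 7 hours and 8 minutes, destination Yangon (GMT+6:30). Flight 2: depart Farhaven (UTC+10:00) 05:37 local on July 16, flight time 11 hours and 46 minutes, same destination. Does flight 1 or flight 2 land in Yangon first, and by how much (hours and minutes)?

the second, by 7 hours

Flight 1 in UTC: 01:15 + 6:00 = 07:15 on Jul 16.
+7 hours 8 minutes → arrive 14:23 UTC on Jul 16.
Flight 2 in UTC: 05:37 − 10:00 = 19:37 on Jul 15.
+11 hours and 46 minutes → arrive 07:23 UTC on Jul 16.
Flight 2 lands earlier by 7 hours.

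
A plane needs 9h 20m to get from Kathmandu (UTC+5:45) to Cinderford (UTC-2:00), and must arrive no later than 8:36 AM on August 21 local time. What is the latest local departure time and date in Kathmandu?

7:01 AM on August 21

Target arrival in UTC: 8:36 AM + 2:00 = 10:36 AM on Aug 21.
Subtract 9 hours and 20 minutes → departure 1:16 AM UTC on Aug 21.
Kathmandu is UTC+5:45: 1:16 AM + 5:45 = 7:01 AM on Aug 21.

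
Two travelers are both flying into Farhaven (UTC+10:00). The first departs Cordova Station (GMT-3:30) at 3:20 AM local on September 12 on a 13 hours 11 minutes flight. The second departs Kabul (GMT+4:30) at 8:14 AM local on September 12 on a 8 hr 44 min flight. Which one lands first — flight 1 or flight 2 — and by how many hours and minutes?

Flight 1 in UTC: 3:20 AM + 3:30 = 6:50 AM on Sep 12.
+13 hours 11 minutes → arrive 8:01 PM UTC on Sep 12.
Flight 2 in UTC: 8:14 AM − 4:30 = 3:44 AM on Sep 12.
+8 hours and 44 minutes → arrive 12:28 PM UTC on Sep 12.
Flight 2 lands earlier by 7 hours 33 minutes.

the second, by 7 hours 33 minutes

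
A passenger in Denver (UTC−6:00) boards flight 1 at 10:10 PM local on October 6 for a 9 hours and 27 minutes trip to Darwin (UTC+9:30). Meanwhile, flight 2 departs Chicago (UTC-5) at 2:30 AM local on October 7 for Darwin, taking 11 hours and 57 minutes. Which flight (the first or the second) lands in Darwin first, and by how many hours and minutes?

Flight 1 in UTC: 10:10 PM + 6:00 = 4:10 AM on Oct 7.
+9 hours 27 minutes → arrive 1:37 PM UTC on Oct 7.
Flight 2 in UTC: 2:30 AM + 5:00 = 7:30 AM on Oct 7.
+11 hours and 57 minutes → arrive 7:27 PM UTC on Oct 7.
Flight 1 lands earlier by 5 hours 50 minutes.

the first, by 5 hours 50 minutes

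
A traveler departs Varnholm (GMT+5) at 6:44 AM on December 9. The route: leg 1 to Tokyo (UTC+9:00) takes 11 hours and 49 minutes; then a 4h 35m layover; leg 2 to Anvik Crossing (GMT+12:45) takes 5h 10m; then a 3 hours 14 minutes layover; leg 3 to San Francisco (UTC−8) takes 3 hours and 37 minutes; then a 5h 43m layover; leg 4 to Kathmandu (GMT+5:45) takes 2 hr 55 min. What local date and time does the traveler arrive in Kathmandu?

8:32 PM on December 10

Convert departure to UTC: 6:44 AM − 5:00 = 1:44 AM UTC on Dec 9.
Add 11 hours and 49 minutes leg 1 → 1:33 PM UTC.
Add 4 hours 35 minutes layover in Tokyo → 6:08 PM UTC.
Add 5 hours and 10 minutes leg 2 → 11:18 PM UTC.
Add 3 hours and 14 minutes layover in Anvik Crossing → 2:32 AM UTC (Dec 10).
Add 3 hours 37 minutes leg 3 → 6:09 AM UTC.
Add 5 hours 43 minutes layover in San Francisco → 11:52 AM UTC.
Add 2 hours 55 minutes leg 4 → 2:47 PM UTC.
Kathmandu is UTC+5:45, so local arrival = 2:47 PM + 5:45 = 8:32 PM on Dec 10.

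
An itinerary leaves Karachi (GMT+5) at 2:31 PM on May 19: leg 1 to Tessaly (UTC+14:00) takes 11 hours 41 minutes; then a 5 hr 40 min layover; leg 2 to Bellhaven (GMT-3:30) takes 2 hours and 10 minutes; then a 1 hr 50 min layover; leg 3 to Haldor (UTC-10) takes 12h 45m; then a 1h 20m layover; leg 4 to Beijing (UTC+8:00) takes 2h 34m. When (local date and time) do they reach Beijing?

7:31 AM on May 21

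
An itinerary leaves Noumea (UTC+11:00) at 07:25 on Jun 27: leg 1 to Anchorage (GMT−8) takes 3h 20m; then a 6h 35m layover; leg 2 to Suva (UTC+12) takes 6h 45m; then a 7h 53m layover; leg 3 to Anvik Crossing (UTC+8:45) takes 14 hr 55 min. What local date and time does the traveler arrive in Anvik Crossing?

20:38 on Jun 28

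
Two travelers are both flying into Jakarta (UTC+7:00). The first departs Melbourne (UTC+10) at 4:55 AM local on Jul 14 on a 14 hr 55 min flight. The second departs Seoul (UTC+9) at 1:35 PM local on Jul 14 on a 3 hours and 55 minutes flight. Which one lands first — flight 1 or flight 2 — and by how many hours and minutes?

Flight 1 in UTC: 4:55 AM − 10:00 = 6:55 PM on Jul 13.
+14 hours and 55 minutes → arrive 9:50 AM UTC on Jul 14.
Flight 2 in UTC: 1:35 PM − 9:00 = 4:35 AM on Jul 14.
+3 hours and 55 minutes → arrive 8:30 AM UTC on Jul 14.
Flight 2 lands earlier by 1 hour 20 minutes.

the second, by 1 hour 20 minutes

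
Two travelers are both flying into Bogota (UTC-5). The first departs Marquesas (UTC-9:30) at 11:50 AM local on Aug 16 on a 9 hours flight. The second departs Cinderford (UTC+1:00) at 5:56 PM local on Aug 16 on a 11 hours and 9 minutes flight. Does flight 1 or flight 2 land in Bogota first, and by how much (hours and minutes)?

Flight 1 in UTC: 11:50 AM + 9:30 = 9:20 PM on Aug 16.
+9 hours → arrive 6:20 AM UTC on Aug 17.
Flight 2 in UTC: 5:56 PM − 1:00 = 4:56 PM on Aug 16.
+11 hours 9 minutes → arrive 4:05 AM UTC on Aug 17.
Flight 2 lands earlier by 2 hours 15 minutes.

the second, by 2 hours 15 minutes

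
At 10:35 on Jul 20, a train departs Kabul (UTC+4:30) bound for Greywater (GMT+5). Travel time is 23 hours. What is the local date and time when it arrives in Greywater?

Convert departure to UTC: 10:35 − 4:30 = 06:05 UTC on Jul 20.
Add 23 hours travel time → 05:05 UTC (Jul 21).
Greywater is UTC+5:00, so local arrival = 05:05 + 5:00 = 10:05 on Jul 21.

10:05 on Jul 21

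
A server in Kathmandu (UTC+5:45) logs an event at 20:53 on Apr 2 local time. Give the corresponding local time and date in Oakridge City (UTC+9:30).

In UTC: 20:53 − 5:45 = 15:08 on Apr 2.
Oakridge City is UTC+9:30: 15:08 + 9:30 = 00:38 on Apr 3.

00:38 on April 3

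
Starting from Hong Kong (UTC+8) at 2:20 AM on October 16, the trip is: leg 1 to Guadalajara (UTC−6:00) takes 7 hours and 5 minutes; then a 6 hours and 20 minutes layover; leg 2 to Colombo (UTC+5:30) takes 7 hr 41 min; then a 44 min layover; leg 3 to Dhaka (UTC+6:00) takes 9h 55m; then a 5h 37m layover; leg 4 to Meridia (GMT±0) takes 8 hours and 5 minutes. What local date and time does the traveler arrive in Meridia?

3:47 PM on October 17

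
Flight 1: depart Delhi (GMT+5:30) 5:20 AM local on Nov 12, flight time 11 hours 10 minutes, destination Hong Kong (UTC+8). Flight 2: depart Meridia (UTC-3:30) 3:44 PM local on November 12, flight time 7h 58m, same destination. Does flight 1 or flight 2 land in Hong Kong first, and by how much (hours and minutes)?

Flight 1 in UTC: 5:20 AM − 5:30 = 11:50 PM on Nov 11.
+11 hours and 10 minutes → arrive 11:00 AM UTC on Nov 12.
Flight 2 in UTC: 3:44 PM + 3:30 = 7:14 PM on Nov 12.
+7 hours 58 minutes → arrive 3:12 AM UTC on Nov 13.
Flight 1 lands earlier by 16 hours 12 minutes.

the first, by 16 hours 12 minutes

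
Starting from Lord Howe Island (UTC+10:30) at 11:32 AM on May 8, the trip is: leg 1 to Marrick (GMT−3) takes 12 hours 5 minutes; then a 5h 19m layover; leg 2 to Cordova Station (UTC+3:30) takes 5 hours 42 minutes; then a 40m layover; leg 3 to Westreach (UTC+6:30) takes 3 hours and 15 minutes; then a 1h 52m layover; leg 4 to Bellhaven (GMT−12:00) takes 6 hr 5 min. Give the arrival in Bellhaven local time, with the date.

Convert departure to UTC: 11:32 AM − 10:30 = 1:02 AM UTC on May 8.
Add 12 hours and 5 minutes leg 1 → 1:07 PM UTC.
Add 5 hours and 19 minutes layover in Marrick → 6:26 PM UTC.
Add 5 hours 42 minutes leg 2 → 12:08 AM UTC (May 9).
Add 40 minutes layover in Cordova Station → 12:48 AM UTC.
Add 3 hours and 15 minutes leg 3 → 4:03 AM UTC.
Add 1 hour 52 minutes layover in Westreach → 5:55 AM UTC.
Add 6 hours 5 minutes leg 4 → 12:00 PM UTC.
Bellhaven is UTC−12:00, so local arrival = 12:00 PM − 12:00 = 12:00 AM on May 9.

12:00 AM on May 9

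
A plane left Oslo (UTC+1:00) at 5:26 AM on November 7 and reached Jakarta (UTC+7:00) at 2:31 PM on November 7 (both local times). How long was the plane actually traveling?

3 hours 5 minutes

Jakarta is 6:00 ahead of Oslo.
Clock-face elapsed time (ignoring zones) is 9 hours 5 minutes.
Actual elapsed = 9 hours 5 minutes − 6:00 = 3 hours 5 minutes.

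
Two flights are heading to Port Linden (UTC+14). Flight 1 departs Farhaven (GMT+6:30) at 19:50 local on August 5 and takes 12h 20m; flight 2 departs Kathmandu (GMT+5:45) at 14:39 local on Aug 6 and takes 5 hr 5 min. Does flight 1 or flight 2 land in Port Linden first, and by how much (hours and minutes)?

the first, by 12 hours 19 minutes

Flight 1 in UTC: 19:50 − 6:30 = 13:20 on Aug 5.
+12 hours 20 minutes → arrive 01:40 UTC on Aug 6.
Flight 2 in UTC: 14:39 − 5:45 = 08:54 on Aug 6.
+5 hours and 5 minutes → arrive 13:59 UTC on Aug 6.
Flight 1 lands earlier by 12 hours 19 minutes.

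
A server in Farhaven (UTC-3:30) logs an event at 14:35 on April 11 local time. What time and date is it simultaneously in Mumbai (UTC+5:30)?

Mumbai is 9:00 ahead of Farhaven.
Shift by the zone difference: 14:35 + 9:00 = 23:35 on Apr 11 in Mumbai.

23:35 on Apr 11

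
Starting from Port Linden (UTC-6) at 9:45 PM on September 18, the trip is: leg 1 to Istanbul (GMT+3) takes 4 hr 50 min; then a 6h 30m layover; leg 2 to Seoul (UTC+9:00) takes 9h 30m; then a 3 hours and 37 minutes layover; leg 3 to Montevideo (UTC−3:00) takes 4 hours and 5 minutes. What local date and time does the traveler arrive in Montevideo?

Convert departure to UTC: 9:45 PM + 6:00 = 3:45 AM UTC on Sep 19.
Add 4 hours 50 minutes leg 1 → 8:35 AM UTC.
Add 6 hours 30 minutes layover in Istanbul → 3:05 PM UTC.
Add 9 hours 30 minutes leg 2 → 12:35 AM UTC (Sep 20).
Add 3 hours 37 minutes layover in Seoul → 4:12 AM UTC.
Add 4 hours 5 minutes leg 3 → 8:17 AM UTC.
Montevideo is UTC−3:00, so local arrival = 8:17 AM − 3:00 = 5:17 AM on Sep 20.

5:17 AM on Sep 20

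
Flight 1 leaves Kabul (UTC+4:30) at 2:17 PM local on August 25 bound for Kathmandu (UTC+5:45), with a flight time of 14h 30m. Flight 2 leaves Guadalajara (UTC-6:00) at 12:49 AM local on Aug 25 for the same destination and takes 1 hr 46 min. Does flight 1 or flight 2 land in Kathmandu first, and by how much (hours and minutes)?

Flight 1 in UTC: 2:17 PM − 4:30 = 9:47 AM on Aug 25.
+14 hours and 30 minutes → arrive 12:17 AM UTC on Aug 26.
Flight 2 in UTC: 12:49 AM + 6:00 = 6:49 AM on Aug 25.
+1 hour and 46 minutes → arrive 8:35 AM UTC on Aug 25.
Flight 2 lands earlier by 15 hours 42 minutes.

the second, by 15 hours 42 minutes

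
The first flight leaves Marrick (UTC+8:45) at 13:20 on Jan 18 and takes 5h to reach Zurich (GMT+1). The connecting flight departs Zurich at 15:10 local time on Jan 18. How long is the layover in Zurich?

Convert departure to UTC: 13:20 − 8:45 = 04:35 UTC on Jan 18.
Add 5 hours flight time → 09:35 UTC.
Zurich is UTC+1:00, so local arrival = 09:35 + 1:00 = 10:35 on Jan 18.
Layover = 15:10 − 10:35 = 4 hours 35 minutes.

4 hours 35 minutes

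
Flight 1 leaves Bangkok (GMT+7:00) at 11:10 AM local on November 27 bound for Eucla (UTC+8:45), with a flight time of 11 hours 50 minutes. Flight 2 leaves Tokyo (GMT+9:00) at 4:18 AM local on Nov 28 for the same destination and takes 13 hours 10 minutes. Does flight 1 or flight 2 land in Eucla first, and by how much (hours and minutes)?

Flight 1 in UTC: 11:10 AM − 7:00 = 4:10 AM on Nov 27.
+11 hours 50 minutes → arrive 4:00 PM UTC on Nov 27.
Flight 2 in UTC: 4:18 AM − 9:00 = 7:18 PM on Nov 27.
+13 hours 10 minutes → arrive 8:28 AM UTC on Nov 28.
Flight 1 lands earlier by 16 hours 28 minutes.

the first, by 16 hours 28 minutes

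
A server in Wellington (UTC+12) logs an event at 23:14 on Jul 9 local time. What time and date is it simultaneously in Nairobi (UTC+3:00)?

In UTC: 23:14 − 12:00 = 11:14 on Jul 9.
Nairobi is UTC+3:00: 11:14 + 3:00 = 14:14 on Jul 9.

14:14 on July 9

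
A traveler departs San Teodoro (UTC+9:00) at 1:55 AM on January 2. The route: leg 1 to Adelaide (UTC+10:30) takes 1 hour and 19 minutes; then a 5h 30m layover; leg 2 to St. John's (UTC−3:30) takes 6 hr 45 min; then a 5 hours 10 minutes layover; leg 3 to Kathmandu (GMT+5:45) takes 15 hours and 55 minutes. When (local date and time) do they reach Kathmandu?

Convert departure to UTC: 1:55 AM − 9:00 = 4:55 PM UTC on Jan 1.
Add 1 hour 19 minutes leg 1 → 6:14 PM UTC.
Add 5 hours and 30 minutes layover in Adelaide → 11:44 PM UTC.
Add 6 hours and 45 minutes leg 2 → 6:29 AM UTC (Jan 2).
Add 5 hours and 10 minutes layover in St. John's → 11:39 AM UTC.
Add 15 hours 55 minutes leg 3 → 3:34 AM UTC (Jan 3).
Kathmandu is UTC+5:45, so local arrival = 3:34 AM + 5:45 = 9:19 AM on Jan 3.

9:19 AM on January 3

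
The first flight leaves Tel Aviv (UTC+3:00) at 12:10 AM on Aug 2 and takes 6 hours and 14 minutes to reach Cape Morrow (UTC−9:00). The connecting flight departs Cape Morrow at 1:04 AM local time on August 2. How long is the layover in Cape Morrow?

6 hours 40 minutes

Convert departure to UTC: 12:10 AM − 3:00 = 9:10 PM UTC on Aug 1.
Add 6 hours 14 minutes flight time → 3:24 AM UTC (Aug 2).
Cape Morrow is UTC−9:00, so local arrival = 3:24 AM − 9:00 = 6:24 PM on Aug 1.
Layover = 1:04 AM − 6:24 PM (+1 day) = 6 hours 40 minutes.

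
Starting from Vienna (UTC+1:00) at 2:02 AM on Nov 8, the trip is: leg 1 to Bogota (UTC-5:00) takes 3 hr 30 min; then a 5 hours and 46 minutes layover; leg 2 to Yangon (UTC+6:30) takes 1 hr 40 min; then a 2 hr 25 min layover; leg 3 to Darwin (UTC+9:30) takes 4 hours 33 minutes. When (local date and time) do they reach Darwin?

Convert departure to UTC: 2:02 AM − 1:00 = 1:02 AM UTC on Nov 8.
Add 3 hours 30 minutes leg 1 → 4:32 AM UTC.
Add 5 hours and 46 minutes layover in Bogota → 10:18 AM UTC.
Add 1 hour 40 minutes leg 2 → 11:58 AM UTC.
Add 2 hours and 25 minutes layover in Yangon → 2:23 PM UTC.
Add 4 hours and 33 minutes leg 3 → 6:56 PM UTC.
Darwin is UTC+9:30, so local arrival = 6:56 PM + 9:30 = 4:26 AM on Nov 9.

4:26 AM on November 9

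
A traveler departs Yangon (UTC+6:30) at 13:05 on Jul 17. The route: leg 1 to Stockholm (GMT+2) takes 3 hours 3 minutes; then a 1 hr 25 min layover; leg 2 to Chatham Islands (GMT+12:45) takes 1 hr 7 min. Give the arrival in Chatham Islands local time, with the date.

Convert departure to UTC: 13:05 − 6:30 = 06:35 UTC on Jul 17.
Add 3 hours 3 minutes leg 1 → 09:38 UTC.
Add 1 hour and 25 minutes layover in Stockholm → 11:03 UTC.
Add 1 hour and 7 minutes leg 2 → 12:10 UTC.
Chatham Islands is UTC+12:45, so local arrival = 12:10 + 12:45 = 00:55 on Jul 18.

00:55 on Jul 18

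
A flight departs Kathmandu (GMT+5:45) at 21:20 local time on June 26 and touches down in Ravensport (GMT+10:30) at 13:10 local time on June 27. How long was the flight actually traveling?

Departure in UTC: 21:20 − 5:45 = 15:35 on Jun 26.
Arrival in UTC: 13:10 − 10:30 = 02:40 on Jun 27.
Elapsed = 02:40 − 15:35 (+1 day) = 11 hours 5 minutes.

11 hours 5 minutes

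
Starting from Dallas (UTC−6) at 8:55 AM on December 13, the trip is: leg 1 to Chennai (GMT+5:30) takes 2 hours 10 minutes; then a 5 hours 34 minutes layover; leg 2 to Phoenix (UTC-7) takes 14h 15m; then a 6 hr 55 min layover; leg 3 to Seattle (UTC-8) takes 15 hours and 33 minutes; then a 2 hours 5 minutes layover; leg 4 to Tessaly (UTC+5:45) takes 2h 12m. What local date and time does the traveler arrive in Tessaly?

Convert departure to UTC: 8:55 AM + 6:00 = 2:55 PM UTC on Dec 13.
Add 2 hours and 10 minutes leg 1 → 5:05 PM UTC.
Add 5 hours and 34 minutes layover in Chennai → 10:39 PM UTC.
Add 14 hours and 15 minutes leg 2 → 12:54 PM UTC (Dec 14).
Add 6 hours 55 minutes layover in Phoenix → 7:49 PM UTC.
Add 15 hours and 33 minutes leg 3 → 11:22 AM UTC (Dec 15).
Add 2 hours and 5 minutes layover in Seattle → 1:27 PM UTC.
Add 2 hours and 12 minutes leg 4 → 3:39 PM UTC.
Tessaly is UTC+5:45, so local arrival = 3:39 PM + 5:45 = 9:24 PM on Dec 15.

9:24 PM on Dec 15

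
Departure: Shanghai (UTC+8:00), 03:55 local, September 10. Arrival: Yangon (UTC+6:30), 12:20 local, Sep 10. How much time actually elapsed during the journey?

Yangon is 1:30 behind Shanghai.
Clock-face elapsed time (ignoring zones) is 8 hours 25 minutes.
Actual elapsed = 8 hours 25 minutes + 1:30 = 9 hours 55 minutes.

9 hours 55 minutes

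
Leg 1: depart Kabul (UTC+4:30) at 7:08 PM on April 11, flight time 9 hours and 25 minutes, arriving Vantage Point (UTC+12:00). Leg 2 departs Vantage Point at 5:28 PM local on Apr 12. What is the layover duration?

5 hours 25 minutes

Convert departure to UTC: 7:08 PM − 4:30 = 2:38 PM UTC on Apr 11.
Add 9 hours and 25 minutes flight time → 12:03 AM UTC (Apr 12).
Vantage Point is UTC+12:00, so local arrival = 12:03 AM + 12:00 = 12:03 PM on Apr 12.
Layover = 5:28 PM − 12:03 PM = 5 hours 25 minutes.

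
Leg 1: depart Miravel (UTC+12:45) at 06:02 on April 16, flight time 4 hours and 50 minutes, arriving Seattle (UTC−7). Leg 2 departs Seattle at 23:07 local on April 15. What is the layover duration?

Convert departure to UTC: 06:02 − 12:45 = 17:17 UTC on Apr 15.
Add 4 hours 50 minutes flight time → 22:07 UTC.
Seattle is UTC−7:00, so local arrival = 22:07 − 7:00 = 15:07 on Apr 15.
Layover = 23:07 − 15:07 = 8 hours.

8 hours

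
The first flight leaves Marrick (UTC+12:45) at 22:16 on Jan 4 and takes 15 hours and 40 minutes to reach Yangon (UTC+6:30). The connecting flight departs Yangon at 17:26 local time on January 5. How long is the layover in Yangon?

Convert departure to UTC: 22:16 − 12:45 = 09:31 UTC on Jan 4.
Add 15 hours and 40 minutes flight time → 01:11 UTC (Jan 5).
Yangon is UTC+6:30, so local arrival = 01:11 + 6:30 = 07:41 on Jan 5.
Layover = 17:26 − 07:41 = 9 hours 45 minutes.

9 hours 45 minutes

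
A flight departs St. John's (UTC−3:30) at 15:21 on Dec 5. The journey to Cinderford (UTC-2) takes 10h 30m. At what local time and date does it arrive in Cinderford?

03:21 on December 6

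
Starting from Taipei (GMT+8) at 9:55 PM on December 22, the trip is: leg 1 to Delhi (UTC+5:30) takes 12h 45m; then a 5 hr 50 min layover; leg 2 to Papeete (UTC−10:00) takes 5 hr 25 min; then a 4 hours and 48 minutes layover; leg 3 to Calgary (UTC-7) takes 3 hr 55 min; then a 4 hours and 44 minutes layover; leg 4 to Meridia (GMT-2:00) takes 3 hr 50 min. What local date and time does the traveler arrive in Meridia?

Convert departure to UTC: 9:55 PM − 8:00 = 1:55 PM UTC on Dec 22.
Add 12 hours and 45 minutes leg 1 → 2:40 AM UTC (Dec 23).
Add 5 hours and 50 minutes layover in Delhi → 8:30 AM UTC.
Add 5 hours and 25 minutes leg 2 → 1:55 PM UTC.
Add 4 hours 48 minutes layover in Papeete → 6:43 PM UTC.
Add 3 hours and 55 minutes leg 3 → 10:38 PM UTC.
Add 4 hours 44 minutes layover in Calgary → 3:22 AM UTC (Dec 24).
Add 3 hours 50 minutes leg 4 → 7:12 AM UTC.
Meridia is UTC−2:00, so local arrival = 7:12 AM − 2:00 = 5:12 AM on Dec 24.

5:12 AM on December 24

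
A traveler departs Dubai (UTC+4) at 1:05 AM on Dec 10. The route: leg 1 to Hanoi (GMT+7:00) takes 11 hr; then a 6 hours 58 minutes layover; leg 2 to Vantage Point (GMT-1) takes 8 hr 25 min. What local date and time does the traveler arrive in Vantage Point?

Convert departure to UTC: 1:05 AM − 4:00 = 9:05 PM UTC on Dec 9.
Add 11 hours leg 1 → 8:05 AM UTC (Dec 10).
Add 6 hours and 58 minutes layover in Hanoi → 3:03 PM UTC.
Add 8 hours 25 minutes leg 2 → 11:28 PM UTC.
Vantage Point is UTC−1:00, so local arrival = 11:28 PM − 1:00 = 10:28 PM on Dec 10.

10:28 PM on Dec 10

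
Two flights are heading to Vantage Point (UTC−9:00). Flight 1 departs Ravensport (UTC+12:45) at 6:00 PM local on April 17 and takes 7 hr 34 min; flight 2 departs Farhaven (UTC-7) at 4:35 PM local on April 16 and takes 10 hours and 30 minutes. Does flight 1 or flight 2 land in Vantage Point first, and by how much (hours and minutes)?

the second, by 2 hours 44 minutes

Flight 1 in UTC: 6:00 PM − 12:45 = 5:15 AM on Apr 17.
+7 hours and 34 minutes → arrive 12:49 PM UTC on Apr 17.
Flight 2 in UTC: 4:35 PM + 7:00 = 11:35 PM on Apr 16.
+10 hours 30 minutes → arrive 10:05 AM UTC on Apr 17.
Flight 2 lands earlier by 2 hours 44 minutes.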